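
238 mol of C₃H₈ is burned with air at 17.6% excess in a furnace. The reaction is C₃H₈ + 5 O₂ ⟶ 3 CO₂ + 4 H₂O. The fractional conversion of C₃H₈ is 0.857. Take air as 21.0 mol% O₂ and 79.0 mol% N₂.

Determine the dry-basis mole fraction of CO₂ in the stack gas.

0.0973

Stoichiometric O₂ = 5 × 238 = 1190 mol; O₂ fed = 1190 × 1.176 = 1399 mol.
N₂ fed = 1399 × 79/21 = 5265 mol.
Fuel reacted = 0.857 × 238 → ξ = 204 mol.
Outlet (n = n₀ + ν ξ):
  C₃H₈: 238 − 1(204) = 34.03
  O₂: 1399 − 5(204) = 379.6
  N₂: 5265 (inert)
  CO₂: 0 + 3(204) = 611.9
  H₂O: 0 + 4(204) = 815.9
Dry total = 6290 mol; y_CO₂ (dry) = 611.9 / 6290 = 0.09728.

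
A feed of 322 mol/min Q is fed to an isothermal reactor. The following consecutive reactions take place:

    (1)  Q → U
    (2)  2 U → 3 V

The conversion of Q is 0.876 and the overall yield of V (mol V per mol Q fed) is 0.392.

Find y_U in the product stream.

0.544

Conversion of Q: Q consumed = 1ξ₁ = 0.876 × 322 → ξ₁ = 282.1 mol/min.
Yield of V: 3ξ₂ / 322 = 0.392 → ξ₂ = 42.07 mol/min.
Outlet amounts (n = n₀ + Σ ν·ξ):
  Q: 322 − 1(282.1) = 39.93
  U: 0 + 1(282.1) − 2(42.07) = 197.9
  V: 0 + 3(42.07) = 126.2
Total out = 364.1 mol/min; y_U = 197.9 / 364.1 = 0.5436.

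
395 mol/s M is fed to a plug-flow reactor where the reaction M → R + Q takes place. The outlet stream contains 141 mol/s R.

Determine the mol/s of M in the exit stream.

254 mol/s

For R: n = n₀ + 1ξ → 141 = 0 + 1ξ, giving ξ = 141 mol/s.
Outlet amounts (n = n₀ + ν ξ):
  M: 395 − 1(141) = 254
  R: 0 + 1(141) = 141
  Q: 0 + 1(141) = 141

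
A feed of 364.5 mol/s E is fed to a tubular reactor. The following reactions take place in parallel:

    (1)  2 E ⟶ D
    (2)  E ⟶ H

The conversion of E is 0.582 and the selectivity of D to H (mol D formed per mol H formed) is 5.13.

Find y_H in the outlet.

0.0703

Conversion of E: E consumed = 0.582 × 364.5 = 212.1 mol/s = 2ξ₁ + 1ξ₂.
Selectivity: 1ξ₁ / (1ξ₂) = 5.13 → ξ₁ = 5.13 ξ₂.
Substitute: (2·5.13 + 1) ξ₂ = 212.1 → ξ₂ = 18.84 mol/s, ξ₁ = 96.65 mol/s.
Outlet amounts (n = n₀ + Σ ν·ξ):
  E: 364.5 − 2(96.65) − 1(18.84) = 152.4
  D: 0 + 1(96.65) = 96.65
  H: 0 + 1(18.84) = 18.84
Total out = 267.9 mol/s; y_H = 18.84 / 267.9 = 0.07034.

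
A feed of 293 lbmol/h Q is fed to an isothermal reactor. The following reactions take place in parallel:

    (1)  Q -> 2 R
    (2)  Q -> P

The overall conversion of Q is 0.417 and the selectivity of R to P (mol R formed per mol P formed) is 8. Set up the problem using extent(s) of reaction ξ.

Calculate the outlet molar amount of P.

24.4 lbmol/h

Conversion of Q: Q consumed = 0.417 × 293 = 122.2 lbmol/h = 1ξ₁ + 1ξ₂.
Selectivity: 2ξ₁ / (1ξ₂) = 8 → ξ₁ = 4 ξ₂.
Substitute: (1·4 + 1) ξ₂ = 122.2 → ξ₂ = 24.44 lbmol/h, ξ₁ = 97.74 lbmol/h.
Outlet amounts (n = n₀ + Σ ν·ξ):
  Q: 293 − 1(97.74) − 1(24.44) = 170.8
  R: 0 + 2(97.74) = 195.5
  P: 0 + 1(24.44) = 24.44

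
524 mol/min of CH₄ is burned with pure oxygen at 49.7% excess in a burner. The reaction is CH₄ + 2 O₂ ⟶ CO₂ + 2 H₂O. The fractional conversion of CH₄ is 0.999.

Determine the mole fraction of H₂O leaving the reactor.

Stoichiometric O₂ = 2 × 524 = 1048 mol/min; O₂ fed = 1048 × 1.497 = 1569 mol/min.
Fuel reacted = 0.999 × 524 → ξ = 523.5 mol/min.
Outlet (n = n₀ + ν ξ):
  CH₄: 524 − 1(523.5) = 0.524
  O₂: 1569 − 2(523.5) = 521.9
  CO₂: 0 + 1(523.5) = 523.5
  H₂O: 0 + 2(523.5) = 1047
Total out = 2093 mol/min; y_H₂O = 1047 / 2093 = 0.5003.

0.5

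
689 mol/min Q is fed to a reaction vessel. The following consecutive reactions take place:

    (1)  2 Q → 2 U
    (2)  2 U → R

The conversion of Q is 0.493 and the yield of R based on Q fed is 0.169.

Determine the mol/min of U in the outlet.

Conversion of Q: Q consumed = 2ξ₁ = 0.493 × 689 → ξ₁ = 169.8 mol/min.
Yield of R: 1ξ₂ / 689 = 0.169 → ξ₂ = 116.4 mol/min.
Outlet amounts (n = n₀ + Σ ν·ξ):
  Q: 689 − 2(169.8) = 349.3
  U: 0 + 2(169.8) − 2(116.4) = 106.8
  R: 0 + 1(116.4) = 116.4

107 mol/min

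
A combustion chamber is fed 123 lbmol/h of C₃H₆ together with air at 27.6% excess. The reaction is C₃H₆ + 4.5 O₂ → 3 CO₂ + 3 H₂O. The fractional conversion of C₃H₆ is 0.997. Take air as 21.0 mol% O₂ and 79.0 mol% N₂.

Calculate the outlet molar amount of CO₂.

Stoichiometric O₂ = 4.5 × 123 = 553.5 lbmol/h; O₂ fed = 553.5 × 1.276 = 706.3 lbmol/h.
N₂ fed = 706.3 × 79/21 = 2657 lbmol/h.
Fuel reacted = 0.997 × 123 → ξ = 122.6 lbmol/h.
Outlet (n = n₀ + ν ξ):
  C₃H₆: 123 − 1(122.6) = 0.369
  O₂: 706.3 − 4.5(122.6) = 154.4
  N₂: 2657 (inert)
  CO₂: 0 + 3(122.6) = 367.9
  H₂O: 0 + 3(122.6) = 367.9

368 lbmol/h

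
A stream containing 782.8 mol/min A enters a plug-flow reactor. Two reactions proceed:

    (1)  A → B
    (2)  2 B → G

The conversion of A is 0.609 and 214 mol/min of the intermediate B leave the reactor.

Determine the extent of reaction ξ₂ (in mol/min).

Conversion of A: A consumed = 1ξ₁ = 0.609 × 782.8 → ξ₁ = 476.7 mol/min.
B balance: n_B = 0 + 1ξ₁ − 2ξ₂ = 214 → ξ₂ = (1·476.7 − 214)/2 = 131.4 mol/min.
Outlet amounts (n = n₀ + Σ ν·ξ):
  A: 782.8 − 1(476.7) = 306.1
  B: 0 + 1(476.7) − 2(131.4) = 214
  G: 0 + 1(131.4) = 131.4

ξ₂ = 131 mol/min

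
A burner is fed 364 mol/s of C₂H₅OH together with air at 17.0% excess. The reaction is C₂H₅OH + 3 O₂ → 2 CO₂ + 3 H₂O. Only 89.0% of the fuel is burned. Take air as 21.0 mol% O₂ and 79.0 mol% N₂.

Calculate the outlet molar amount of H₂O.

972 mol/s

Stoichiometric O₂ = 3 × 364 = 1092 mol/s; O₂ fed = 1092 × 1.170 = 1278 mol/s.
N₂ fed = 1278 × 79/21 = 4806 mol/s.
Fuel reacted = 0.89 × 364 → ξ = 324 mol/s.
Outlet (n = n₀ + ν ξ):
  C₂H₅OH: 364 − 1(324) = 40.04
  O₂: 1278 − 3(324) = 305.8
  N₂: 4806 (inert)
  CO₂: 0 + 2(324) = 647.9
  H₂O: 0 + 3(324) = 971.9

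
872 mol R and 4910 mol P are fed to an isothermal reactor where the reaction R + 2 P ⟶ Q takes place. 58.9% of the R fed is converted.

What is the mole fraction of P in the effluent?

R reacted = 0.589 × 872 = 513.6 mol; ν_R = −1, so ξ = 513.6/1 = 513.6 mol.
Outlet amounts (n = n₀ + ν ξ):
  R: 872 − 1(513.6) = 358.4
  P: 4910 − 2(513.6) = 3883
  Q: 0 + 1(513.6) = 513.6
Total out = 4755 mol; y_P = 3883 / 4755 = 0.8166.

0.817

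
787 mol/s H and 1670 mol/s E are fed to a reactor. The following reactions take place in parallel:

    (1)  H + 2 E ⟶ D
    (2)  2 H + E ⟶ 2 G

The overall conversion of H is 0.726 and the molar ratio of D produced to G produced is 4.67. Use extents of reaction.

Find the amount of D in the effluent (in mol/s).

471 mol/s

Conversion of H: H consumed = 0.726 × 787 = 571.4 mol/s = 1ξ₁ + 2ξ₂.
Selectivity: 1ξ₁ / (2ξ₂) = 4.67 → ξ₁ = 9.34 ξ₂.
Substitute: (1·9.34 + 2) ξ₂ = 571.4 → ξ₂ = 50.38 mol/s, ξ₁ = 470.6 mol/s.
Outlet amounts (n = n₀ + Σ ν·ξ):
  H: 787 − 1(470.6) − 2(50.38) = 215.6
  E: 1670 − 2(470.6) − 1(50.38) = 678.4
  D: 0 + 1(470.6) = 470.6
  G: 0 + 2(50.38) = 100.8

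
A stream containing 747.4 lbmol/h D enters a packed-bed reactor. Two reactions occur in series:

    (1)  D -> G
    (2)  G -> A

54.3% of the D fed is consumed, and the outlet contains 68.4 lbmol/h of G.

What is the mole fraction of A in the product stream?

Conversion of D: D consumed = 1ξ₁ = 0.543 × 747.4 → ξ₁ = 405.8 lbmol/h.
G balance: n_G = 0 + 1ξ₁ − 1ξ₂ = 68.4 → ξ₂ = (1·405.8 − 68.4)/1 = 337.4 lbmol/h.
Outlet amounts (n = n₀ + Σ ν·ξ):
  D: 747.4 − 1(405.8) = 341.6
  G: 0 + 1(405.8) − 1(337.4) = 68.4
  A: 0 + 1(337.4) = 337.4
Total out = 747.4 lbmol/h; y_A = 337.4 / 747.4 = 0.4515.

0.451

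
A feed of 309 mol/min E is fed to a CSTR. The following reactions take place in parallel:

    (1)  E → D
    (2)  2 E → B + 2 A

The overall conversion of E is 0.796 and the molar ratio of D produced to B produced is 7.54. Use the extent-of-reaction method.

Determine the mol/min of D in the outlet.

194 mol/min

Conversion of E: E consumed = 0.796 × 309 = 246 mol/min = 1ξ₁ + 2ξ₂.
Selectivity: 1ξ₁ / (1ξ₂) = 7.54 → ξ₁ = 7.54 ξ₂.
Substitute: (1·7.54 + 2) ξ₂ = 246 → ξ₂ = 25.78 mol/min, ξ₁ = 194.4 mol/min.
Outlet amounts (n = n₀ + Σ ν·ξ):
  E: 309 − 1(194.4) − 2(25.78) = 63.04
  D: 0 + 1(194.4) = 194.4
  B: 0 + 1(25.78) = 25.78
  A: 0 + 2(25.78) = 51.56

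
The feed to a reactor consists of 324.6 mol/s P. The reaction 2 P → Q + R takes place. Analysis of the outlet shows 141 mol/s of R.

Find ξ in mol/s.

For R: n = n₀ + 1ξ → 141 = 0 + 1ξ, giving ξ = 141 mol/s.
Outlet amounts (n = n₀ + ν ξ):
  P: 324.6 − 2(141) = 42.6
  Q: 0 + 1(141) = 141
  R: 0 + 1(141) = 141

ξ = 141 mol/s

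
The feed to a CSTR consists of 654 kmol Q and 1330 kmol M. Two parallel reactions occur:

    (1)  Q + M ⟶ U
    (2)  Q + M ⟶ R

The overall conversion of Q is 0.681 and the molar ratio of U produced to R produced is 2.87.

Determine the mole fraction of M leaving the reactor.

0.575

Conversion of Q: Q consumed = 0.681 × 654 = 445.4 kmol = 1ξ₁ + 1ξ₂.
Selectivity: 1ξ₁ / (1ξ₂) = 2.87 → ξ₁ = 2.87 ξ₂.
Substitute: (1·2.87 + 1) ξ₂ = 445.4 → ξ₂ = 115.1 kmol, ξ₁ = 330.3 kmol.
Outlet amounts (n = n₀ + Σ ν·ξ):
  Q: 654 − 1(330.3) − 1(115.1) = 208.6
  M: 1330 − 1(330.3) − 1(115.1) = 884.6
  U: 0 + 1(330.3) = 330.3
  R: 0 + 1(115.1) = 115.1
Total out = 1539 kmol; y_M = 884.6 / 1539 = 0.5749.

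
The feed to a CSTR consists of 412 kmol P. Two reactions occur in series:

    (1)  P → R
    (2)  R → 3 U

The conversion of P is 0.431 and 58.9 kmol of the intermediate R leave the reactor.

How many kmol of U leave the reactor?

356 kmol

Conversion of P: P consumed = 1ξ₁ = 0.431 × 412 → ξ₁ = 177.6 kmol.
R balance: n_R = 0 + 1ξ₁ − 1ξ₂ = 58.9 → ξ₂ = (1·177.6 − 58.9)/1 = 118.7 kmol.
Outlet amounts (n = n₀ + Σ ν·ξ):
  P: 412 − 1(177.6) = 234.4
  R: 0 + 1(177.6) − 1(118.7) = 58.9
  U: 0 + 3(118.7) = 356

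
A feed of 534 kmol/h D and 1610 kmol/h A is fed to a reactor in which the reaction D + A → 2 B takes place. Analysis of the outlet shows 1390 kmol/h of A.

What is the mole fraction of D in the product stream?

0.146

For A: n = n₀ − 1ξ → 1390 = 1610 − 1ξ, giving ξ = 220 kmol/h.
Outlet amounts (n = n₀ + ν ξ):
  D: 534 − 1(220) = 314
  A: 1610 − 1(220) = 1390
  B: 0 + 2(220) = 440
Total out = 2144 kmol/h; y_D = 314 / 2144 = 0.1465.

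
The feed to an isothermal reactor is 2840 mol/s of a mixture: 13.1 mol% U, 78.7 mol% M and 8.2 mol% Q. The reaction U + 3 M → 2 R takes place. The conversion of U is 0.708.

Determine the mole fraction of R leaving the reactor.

U reacted = 0.708 × 372 = 263.4 mol/s; ν_U = −1, so ξ = 263.4/1 = 263.4 mol/s.
Outlet amounts (n = n₀ + ν ξ):
  U: 372 − 1(263.4) = 108.6
  M: 2235 − 3(263.4) = 1445
  R: 0 + 2(263.4) = 526.8
  Q: 232.9 (inert)
Total out = 2313 mol/s; y_R = 526.8 / 2313 = 0.2277.

0.228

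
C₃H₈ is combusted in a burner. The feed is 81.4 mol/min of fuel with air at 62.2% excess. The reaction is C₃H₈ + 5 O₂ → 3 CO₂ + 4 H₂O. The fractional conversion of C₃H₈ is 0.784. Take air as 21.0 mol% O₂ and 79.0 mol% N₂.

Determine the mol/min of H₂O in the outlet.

255 mol/min

Stoichiometric O₂ = 5 × 81.4 = 407 mol/min; O₂ fed = 407 × 1.622 = 660.2 mol/min.
N₂ fed = 660.2 × 79/21 = 2483 mol/min.
Fuel reacted = 0.784 × 81.4 → ξ = 63.82 mol/min.
Outlet (n = n₀ + ν ξ):
  C₃H₈: 81.4 − 1(63.82) = 17.58
  O₂: 660.2 − 5(63.82) = 341.1
  N₂: 2483 (inert)
  CO₂: 0 + 3(63.82) = 191.5
  H₂O: 0 + 4(63.82) = 255.3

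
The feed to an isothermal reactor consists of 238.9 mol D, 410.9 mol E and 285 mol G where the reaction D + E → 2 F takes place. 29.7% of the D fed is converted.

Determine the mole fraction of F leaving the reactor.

0.152

D reacted = 0.297 × 238.9 = 70.95 mol; ν_D = −1, so ξ = 70.95/1 = 70.95 mol.
Outlet amounts (n = n₀ + ν ξ):
  D: 238.9 − 1(70.95) = 167.9
  E: 410.9 − 1(70.95) = 339.9
  F: 0 + 2(70.95) = 141.9
  G: 285 (inert)
Total out = 934.8 mol; y_F = 141.9 / 934.8 = 0.1518.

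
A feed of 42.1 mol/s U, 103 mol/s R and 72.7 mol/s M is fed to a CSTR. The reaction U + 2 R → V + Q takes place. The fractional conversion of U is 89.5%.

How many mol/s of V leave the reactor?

37.7 mol/s

U reacted = 0.895 × 42.1 = 37.68 mol/s; ν_U = −1, so ξ = 37.68/1 = 37.68 mol/s.
Outlet amounts (n = n₀ + ν ξ):
  U: 42.1 − 1(37.68) = 4.42
  R: 103 − 2(37.68) = 27.64
  V: 0 + 1(37.68) = 37.68
  Q: 0 + 1(37.68) = 37.68
  M: 72.7 (inert)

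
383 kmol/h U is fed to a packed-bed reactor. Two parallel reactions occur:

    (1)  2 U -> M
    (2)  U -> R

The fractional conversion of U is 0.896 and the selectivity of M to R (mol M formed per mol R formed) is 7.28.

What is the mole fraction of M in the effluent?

0.722

Conversion of U: U consumed = 0.896 × 383 = 343.2 kmol/h = 2ξ₁ + 1ξ₂.
Selectivity: 1ξ₁ / (1ξ₂) = 7.28 → ξ₁ = 7.28 ξ₂.
Substitute: (2·7.28 + 1) ξ₂ = 343.2 → ξ₂ = 22.05 kmol/h, ξ₁ = 160.6 kmol/h.
Outlet amounts (n = n₀ + Σ ν·ξ):
  U: 383 − 2(160.6) − 1(22.05) = 39.83
  M: 0 + 1(160.6) = 160.6
  R: 0 + 1(22.05) = 22.05
Total out = 222.4 kmol/h; y_M = 160.6 / 222.4 = 0.7218.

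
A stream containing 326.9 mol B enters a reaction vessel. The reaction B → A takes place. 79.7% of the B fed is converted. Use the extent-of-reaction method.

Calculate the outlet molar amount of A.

B reacted = 0.797 × 326.9 = 260.5 mol; ν_B = −1, so ξ = 260.5/1 = 260.5 mol.
Outlet amounts (n = n₀ + ν ξ):
  B: 326.9 − 1(260.5) = 66.36
  A: 0 + 1(260.5) = 260.5

261 mol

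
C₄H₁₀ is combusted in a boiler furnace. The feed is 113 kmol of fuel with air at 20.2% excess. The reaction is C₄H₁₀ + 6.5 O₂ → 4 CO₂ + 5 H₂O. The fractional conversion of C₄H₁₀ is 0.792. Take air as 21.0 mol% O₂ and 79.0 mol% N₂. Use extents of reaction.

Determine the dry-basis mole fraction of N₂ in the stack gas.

0.83

Stoichiometric O₂ = 6.5 × 113 = 734.5 kmol; O₂ fed = 734.5 × 1.202 = 882.9 kmol.
N₂ fed = 882.9 × 79/21 = 3321 kmol.
Fuel reacted = 0.792 × 113 → ξ = 89.5 kmol.
Outlet (n = n₀ + ν ξ):
  C₄H₁₀: 113 − 1(89.5) = 23.5
  O₂: 882.9 − 6.5(89.5) = 301.1
  N₂: 3321 (inert)
  CO₂: 0 + 4(89.5) = 358
  H₂O: 0 + 5(89.5) = 447.5
Dry total = 4004 kmol; y_N₂ (dry) = 3321 / 4004 = 0.8295.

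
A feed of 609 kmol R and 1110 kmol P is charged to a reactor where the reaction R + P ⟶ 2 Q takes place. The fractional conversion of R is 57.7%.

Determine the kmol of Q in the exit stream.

R reacted = 0.577 × 609 = 351.4 kmol; ν_R = −1, so ξ = 351.4/1 = 351.4 kmol.
Outlet amounts (n = n₀ + ν ξ):
  R: 609 − 1(351.4) = 257.6
  P: 1110 − 1(351.4) = 758.6
  Q: 0 + 2(351.4) = 702.8

703 kmol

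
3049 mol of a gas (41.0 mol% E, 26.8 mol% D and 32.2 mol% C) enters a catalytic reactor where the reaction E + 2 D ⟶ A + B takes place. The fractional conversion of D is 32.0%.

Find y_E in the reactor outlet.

D reacted = 0.32 × 817.1 = 261.5 mol; ν_D = −2, so ξ = 261.5/2 = 130.7 mol.
Outlet amounts (n = n₀ + ν ξ):
  E: 1250 − 1(130.7) = 1119
  D: 817.1 − 2(130.7) = 555.6
  A: 0 + 1(130.7) = 130.7
  B: 0 + 1(130.7) = 130.7
  C: 981.8 (inert)
Total out = 2918 mol; y_E = 1119 / 2918 = 0.3836.

0.384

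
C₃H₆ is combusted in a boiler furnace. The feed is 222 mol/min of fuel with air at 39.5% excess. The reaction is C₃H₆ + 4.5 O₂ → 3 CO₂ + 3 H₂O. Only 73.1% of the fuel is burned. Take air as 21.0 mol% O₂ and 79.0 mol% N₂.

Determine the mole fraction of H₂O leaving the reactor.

Stoichiometric O₂ = 4.5 × 222 = 999 mol/min; O₂ fed = 999 × 1.395 = 1394 mol/min.
N₂ fed = 1394 × 79/21 = 5243 mol/min.
Fuel reacted = 0.731 × 222 → ξ = 162.3 mol/min.
Outlet (n = n₀ + ν ξ):
  C₃H₆: 222 − 1(162.3) = 59.72
  O₂: 1394 − 4.5(162.3) = 663.3
  N₂: 5243 (inert)
  CO₂: 0 + 3(162.3) = 486.8
  H₂O: 0 + 3(162.3) = 486.8
Total out = 6939 mol/min; y_H₂O = 486.8 / 6939 = 0.07016.

0.0702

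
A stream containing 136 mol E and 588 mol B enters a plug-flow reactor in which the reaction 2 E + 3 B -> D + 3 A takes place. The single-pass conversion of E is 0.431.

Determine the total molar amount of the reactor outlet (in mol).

695 mol

E reacted = 0.431 × 136 = 58.62 mol; ν_E = −2, so ξ = 58.62/2 = 29.31 mol.
Outlet amounts (n = n₀ + ν ξ):
  E: 136 − 2(29.31) = 77.38
  B: 588 − 3(29.31) = 500.1
  D: 0 + 1(29.31) = 29.31
  A: 0 + 3(29.31) = 87.92
Total out = 77.38 + 500.1 + 29.31 + 87.92 = 694.7 mol.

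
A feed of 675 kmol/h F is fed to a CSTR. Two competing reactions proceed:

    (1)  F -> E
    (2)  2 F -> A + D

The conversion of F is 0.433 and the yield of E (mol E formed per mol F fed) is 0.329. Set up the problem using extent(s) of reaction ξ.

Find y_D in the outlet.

0.052

Yield of E: 1ξ₁ / 675 = 0.329 → ξ₁ = 222.1 kmol/h.
Conversion of F: 1ξ₁ + 2ξ₂ = 0.433 × 675 = 292.3 → ξ₂ = 35.1 kmol/h.
Outlet amounts (n = n₀ + Σ ν·ξ):
  F: 675 − 1(222.1) − 2(35.1) = 382.7
  E: 0 + 1(222.1) = 222.1
  A: 0 + 1(35.1) = 35.1
  D: 0 + 1(35.1) = 35.1
Total out = 675 kmol/h; y_D = 35.1 / 675 = 0.052.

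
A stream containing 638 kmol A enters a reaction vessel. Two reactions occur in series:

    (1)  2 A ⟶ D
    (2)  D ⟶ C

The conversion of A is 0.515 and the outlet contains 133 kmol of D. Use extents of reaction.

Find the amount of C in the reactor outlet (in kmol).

31.3 kmol

Conversion of A: A consumed = 2ξ₁ = 0.515 × 638 → ξ₁ = 164.3 kmol.
D balance: n_D = 0 + 1ξ₁ − 1ξ₂ = 133 → ξ₂ = (1·164.3 − 133)/1 = 31.28 kmol.
Outlet amounts (n = n₀ + Σ ν·ξ):
  A: 638 − 2(164.3) = 309.4
  D: 0 + 1(164.3) − 1(31.28) = 133
  C: 0 + 1(31.28) = 31.28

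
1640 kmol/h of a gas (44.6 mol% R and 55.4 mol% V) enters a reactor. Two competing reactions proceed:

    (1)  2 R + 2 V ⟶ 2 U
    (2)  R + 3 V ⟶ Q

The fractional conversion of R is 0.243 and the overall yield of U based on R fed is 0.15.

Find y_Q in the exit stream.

Yield of U: 2ξ₁ / 731.4 = 0.15 → ξ₁ = 54.86 kmol/h.
Conversion of R: 2ξ₁ + 1ξ₂ = 0.243 × 731.4 = 177.7 → ξ₂ = 68.02 kmol/h.
Outlet amounts (n = n₀ + Σ ν·ξ):
  R: 731.4 − 2(54.86) − 1(68.02) = 553.7
  V: 908.6 − 2(54.86) − 3(68.02) = 594.8
  U: 0 + 2(54.86) = 109.7
  Q: 0 + 1(68.02) = 68.02
Total out = 1326 kmol/h; y_Q = 68.02 / 1326 = 0.05129.

0.0513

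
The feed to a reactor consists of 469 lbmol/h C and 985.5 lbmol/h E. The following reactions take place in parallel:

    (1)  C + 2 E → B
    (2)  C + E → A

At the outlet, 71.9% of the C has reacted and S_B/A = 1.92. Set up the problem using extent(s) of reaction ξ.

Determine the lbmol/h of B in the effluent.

222 lbmol/h

Conversion of C: C consumed = 0.719 × 469 = 337.2 lbmol/h = 1ξ₁ + 1ξ₂.
Selectivity: 1ξ₁ / (1ξ₂) = 1.92 → ξ₁ = 1.92 ξ₂.
Substitute: (1·1.92 + 1) ξ₂ = 337.2 → ξ₂ = 115.5 lbmol/h, ξ₁ = 221.7 lbmol/h.
Outlet amounts (n = n₀ + Σ ν·ξ):
  C: 469 − 1(221.7) − 1(115.5) = 131.8
  E: 985.5 − 2(221.7) − 1(115.5) = 426.6
  B: 0 + 1(221.7) = 221.7
  A: 0 + 1(115.5) = 115.5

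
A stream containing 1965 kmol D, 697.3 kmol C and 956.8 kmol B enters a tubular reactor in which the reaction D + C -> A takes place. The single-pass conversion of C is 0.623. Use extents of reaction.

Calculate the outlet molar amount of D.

C reacted = 0.623 × 697.3 = 434.4 kmol; ν_C = −1, so ξ = 434.4/1 = 434.4 kmol.
Outlet amounts (n = n₀ + ν ξ):
  D: 1965 − 1(434.4) = 1531
  C: 697.3 − 1(434.4) = 262.9
  A: 0 + 1(434.4) = 434.4
  B: 956.8 (inert)

1530 kmol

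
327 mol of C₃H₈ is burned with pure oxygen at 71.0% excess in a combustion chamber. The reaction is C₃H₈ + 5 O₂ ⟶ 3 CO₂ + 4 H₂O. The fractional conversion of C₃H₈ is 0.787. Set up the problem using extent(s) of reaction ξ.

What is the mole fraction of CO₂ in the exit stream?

Stoichiometric O₂ = 5 × 327 = 1635 mol; O₂ fed = 1635 × 1.710 = 2796 mol.
Fuel reacted = 0.787 × 327 → ξ = 257.3 mol.
Outlet (n = n₀ + ν ξ):
  C₃H₈: 327 − 1(257.3) = 69.65
  O₂: 2796 − 5(257.3) = 1509
  CO₂: 0 + 3(257.3) = 772
  H₂O: 0 + 4(257.3) = 1029
Total out = 3380 mol; y_CO₂ = 772 / 3380 = 0.2284.

0.228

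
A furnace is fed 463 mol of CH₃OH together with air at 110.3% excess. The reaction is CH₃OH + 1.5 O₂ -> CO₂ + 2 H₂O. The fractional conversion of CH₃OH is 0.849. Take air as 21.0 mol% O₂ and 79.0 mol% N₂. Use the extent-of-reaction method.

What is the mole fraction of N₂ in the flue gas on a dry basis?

0.805

Stoichiometric O₂ = 1.5 × 463 = 694.5 mol; O₂ fed = 694.5 × 2.103 = 1461 mol.
N₂ fed = 1461 × 79/21 = 5494 mol.
Fuel reacted = 0.849 × 463 → ξ = 393.1 mol.
Outlet (n = n₀ + ν ξ):
  CH₃OH: 463 − 1(393.1) = 69.91
  O₂: 1461 − 1.5(393.1) = 870.9
  N₂: 5494 (inert)
  CO₂: 0 + 1(393.1) = 393.1
  H₂O: 0 + 2(393.1) = 786.2
Dry total = 6828 mol; y_N₂ (dry) = 5494 / 6828 = 0.8047.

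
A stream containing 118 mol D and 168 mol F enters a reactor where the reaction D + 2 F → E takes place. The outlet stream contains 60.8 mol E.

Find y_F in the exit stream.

0.282

For E: n = n₀ + 1ξ → 60.8 = 0 + 1ξ, giving ξ = 60.8 mol.
Outlet amounts (n = n₀ + ν ξ):
  D: 118 − 1(60.8) = 57.2
  F: 168 − 2(60.8) = 46.4
  E: 0 + 1(60.8) = 60.8
Total out = 164.4 mol; y_F = 46.4 / 164.4 = 0.2822.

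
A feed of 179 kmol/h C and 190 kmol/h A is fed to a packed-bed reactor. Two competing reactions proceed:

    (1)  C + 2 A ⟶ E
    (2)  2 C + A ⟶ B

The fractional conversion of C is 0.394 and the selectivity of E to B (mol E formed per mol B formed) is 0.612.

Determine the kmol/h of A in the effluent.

130 kmol/h

Conversion of C: C consumed = 0.394 × 179 = 70.53 kmol/h = 1ξ₁ + 2ξ₂.
Selectivity: 1ξ₁ / (1ξ₂) = 0.612 → ξ₁ = 0.612 ξ₂.
Substitute: (1·0.612 + 2) ξ₂ = 70.53 → ξ₂ = 27 kmol/h, ξ₁ = 16.52 kmol/h.
Outlet amounts (n = n₀ + Σ ν·ξ):
  C: 179 − 1(16.52) − 2(27) = 108.5
  A: 190 − 2(16.52) − 1(27) = 130
  E: 0 + 1(16.52) = 16.52
  B: 0 + 1(27) = 27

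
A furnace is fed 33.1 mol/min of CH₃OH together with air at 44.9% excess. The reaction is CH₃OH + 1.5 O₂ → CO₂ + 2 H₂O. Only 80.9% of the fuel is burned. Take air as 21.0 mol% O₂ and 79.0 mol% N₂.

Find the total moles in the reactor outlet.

Stoichiometric O₂ = 1.5 × 33.1 = 49.65 mol/min; O₂ fed = 49.65 × 1.449 = 71.94 mol/min.
N₂ fed = 71.94 × 79/21 = 270.6 mol/min.
Fuel reacted = 0.809 × 33.1 → ξ = 26.78 mol/min.
Outlet (n = n₀ + ν ξ):
  CH₃OH: 33.1 − 1(26.78) = 6.322
  O₂: 71.94 − 1.5(26.78) = 31.78
  N₂: 270.6 (inert)
  CO₂: 0 + 1(26.78) = 26.78
  H₂O: 0 + 2(26.78) = 53.56
Total out = 6.322 + 31.78 + 270.6 + 26.78 + 53.56 = 389.1 mol/min.

389 mol/min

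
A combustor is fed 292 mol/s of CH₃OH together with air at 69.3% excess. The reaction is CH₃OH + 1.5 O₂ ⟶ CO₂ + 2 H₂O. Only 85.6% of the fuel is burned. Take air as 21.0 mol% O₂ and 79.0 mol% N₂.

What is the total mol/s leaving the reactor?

Stoichiometric O₂ = 1.5 × 292 = 438 mol/s; O₂ fed = 438 × 1.693 = 741.5 mol/s.
N₂ fed = 741.5 × 79/21 = 2790 mol/s.
Fuel reacted = 0.856 × 292 → ξ = 250 mol/s.
Outlet (n = n₀ + ν ξ):
  CH₃OH: 292 − 1(250) = 42.05
  O₂: 741.5 − 1.5(250) = 366.6
  N₂: 2790 (inert)
  CO₂: 0 + 1(250) = 250
  H₂O: 0 + 2(250) = 499.9
Total out = 42.05 + 366.6 + 2790 + 250 + 499.9 = 3948 mol/s.

3950 mol/s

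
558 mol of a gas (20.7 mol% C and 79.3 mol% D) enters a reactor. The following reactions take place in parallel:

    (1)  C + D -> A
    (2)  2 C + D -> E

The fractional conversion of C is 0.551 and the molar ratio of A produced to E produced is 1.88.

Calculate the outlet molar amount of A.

30.8 mol

Conversion of C: C consumed = 0.551 × 115.5 = 63.64 mol = 1ξ₁ + 2ξ₂.
Selectivity: 1ξ₁ / (1ξ₂) = 1.88 → ξ₁ = 1.88 ξ₂.
Substitute: (1·1.88 + 2) ξ₂ = 63.64 → ξ₂ = 16.4 mol, ξ₁ = 30.84 mol.
Outlet amounts (n = n₀ + Σ ν·ξ):
  C: 115.5 − 1(30.84) − 2(16.4) = 51.86
  D: 442.5 − 1(30.84) − 1(16.4) = 395.3
  A: 0 + 1(30.84) = 30.84
  E: 0 + 1(16.4) = 16.4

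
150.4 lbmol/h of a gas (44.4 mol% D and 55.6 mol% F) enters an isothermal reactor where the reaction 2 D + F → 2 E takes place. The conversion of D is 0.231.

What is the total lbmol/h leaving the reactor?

D reacted = 0.231 × 66.78 = 15.43 lbmol/h; ν_D = −2, so ξ = 15.43/2 = 7.713 lbmol/h.
Outlet amounts (n = n₀ + ν ξ):
  D: 66.78 − 2(7.713) = 51.35
  F: 83.62 − 1(7.713) = 75.91
  E: 0 + 2(7.713) = 15.43
Total out = 51.35 + 75.91 + 15.43 = 142.7 lbmol/h.

143 lbmol/h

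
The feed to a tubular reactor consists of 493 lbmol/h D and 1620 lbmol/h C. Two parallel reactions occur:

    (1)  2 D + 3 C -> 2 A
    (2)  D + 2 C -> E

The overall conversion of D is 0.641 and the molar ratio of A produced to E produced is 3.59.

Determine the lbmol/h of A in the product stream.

247 lbmol/h

Conversion of D: D consumed = 0.641 × 493 = 316 lbmol/h = 2ξ₁ + 1ξ₂.
Selectivity: 2ξ₁ / (1ξ₂) = 3.59 → ξ₁ = 1.795 ξ₂.
Substitute: (2·1.795 + 1) ξ₂ = 316 → ξ₂ = 68.85 lbmol/h, ξ₁ = 123.6 lbmol/h.
Outlet amounts (n = n₀ + Σ ν·ξ):
  D: 493 − 2(123.6) − 1(68.85) = 177
  C: 1620 − 3(123.6) − 2(68.85) = 1112
  A: 0 + 2(123.6) = 247.2
  E: 0 + 1(68.85) = 68.85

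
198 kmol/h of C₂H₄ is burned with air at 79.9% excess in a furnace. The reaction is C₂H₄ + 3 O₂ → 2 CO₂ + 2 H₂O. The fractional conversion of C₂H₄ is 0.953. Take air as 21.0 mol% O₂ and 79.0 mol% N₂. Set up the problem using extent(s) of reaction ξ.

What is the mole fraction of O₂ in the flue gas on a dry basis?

Stoichiometric O₂ = 3 × 198 = 594 kmol/h; O₂ fed = 594 × 1.799 = 1069 kmol/h.
N₂ fed = 1069 × 79/21 = 4020 kmol/h.
Fuel reacted = 0.953 × 198 → ξ = 188.7 kmol/h.
Outlet (n = n₀ + ν ξ):
  C₂H₄: 198 − 1(188.7) = 9.306
  O₂: 1069 − 3(188.7) = 502.5
  N₂: 4020 (inert)
  CO₂: 0 + 2(188.7) = 377.4
  H₂O: 0 + 2(188.7) = 377.4
Dry total = 4909 kmol/h; y_O₂ (dry) = 502.5 / 4909 = 0.1024.

0.102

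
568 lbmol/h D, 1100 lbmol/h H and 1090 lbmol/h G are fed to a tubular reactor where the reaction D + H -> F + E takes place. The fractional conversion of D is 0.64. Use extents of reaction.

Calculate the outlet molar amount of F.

D reacted = 0.64 × 568 = 363.5 lbmol/h; ν_D = −1, so ξ = 363.5/1 = 363.5 lbmol/h.
Outlet amounts (n = n₀ + ν ξ):
  D: 568 − 1(363.5) = 204.5
  H: 1100 − 1(363.5) = 736.5
  F: 0 + 1(363.5) = 363.5
  E: 0 + 1(363.5) = 363.5
  G: 1090 (inert)

364 lbmol/h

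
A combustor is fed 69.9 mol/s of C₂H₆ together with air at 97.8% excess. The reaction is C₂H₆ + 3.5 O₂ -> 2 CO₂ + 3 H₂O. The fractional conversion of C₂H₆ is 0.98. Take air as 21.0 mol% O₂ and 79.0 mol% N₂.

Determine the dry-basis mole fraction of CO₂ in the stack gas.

Stoichiometric O₂ = 3.5 × 69.9 = 244.7 mol/s; O₂ fed = 244.7 × 1.978 = 483.9 mol/s.
N₂ fed = 483.9 × 79/21 = 1820 mol/s.
Fuel reacted = 0.98 × 69.9 → ξ = 68.5 mol/s.
Outlet (n = n₀ + ν ξ):
  C₂H₆: 69.9 − 1(68.5) = 1.398
  O₂: 483.9 − 3.5(68.5) = 244.2
  N₂: 1820 (inert)
  CO₂: 0 + 2(68.5) = 137
  H₂O: 0 + 3(68.5) = 205.5
Dry total = 2203 mol/s; y_CO₂ (dry) = 137 / 2203 = 0.06219.

0.0622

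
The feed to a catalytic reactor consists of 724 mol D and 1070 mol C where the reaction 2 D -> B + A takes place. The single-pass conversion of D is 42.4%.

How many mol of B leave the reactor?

153 mol

D reacted = 0.424 × 724 = 307 mol; ν_D = −2, so ξ = 307/2 = 153.5 mol.
Outlet amounts (n = n₀ + ν ξ):
  D: 724 − 2(153.5) = 417
  B: 0 + 1(153.5) = 153.5
  A: 0 + 1(153.5) = 153.5
  C: 1070 (inert)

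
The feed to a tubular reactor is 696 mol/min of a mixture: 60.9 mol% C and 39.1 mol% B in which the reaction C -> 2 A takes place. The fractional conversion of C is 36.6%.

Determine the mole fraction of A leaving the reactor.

C reacted = 0.366 × 423.9 = 155.1 mol/min; ν_C = −1, so ξ = 155.1/1 = 155.1 mol/min.
Outlet amounts (n = n₀ + ν ξ):
  C: 423.9 − 1(155.1) = 268.7
  A: 0 + 2(155.1) = 310.3
  B: 272.1 (inert)
Total out = 851.1 mol/min; y_A = 310.3 / 851.1 = 0.3645.

0.365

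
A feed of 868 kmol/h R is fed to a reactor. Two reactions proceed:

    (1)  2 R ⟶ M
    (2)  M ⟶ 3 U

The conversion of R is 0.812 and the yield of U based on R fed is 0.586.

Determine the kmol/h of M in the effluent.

Conversion of R: R consumed = 2ξ₁ = 0.812 × 868 → ξ₁ = 352.4 kmol/h.
Yield of U: 3ξ₂ / 868 = 0.586 → ξ₂ = 169.5 kmol/h.
Outlet amounts (n = n₀ + Σ ν·ξ):
  R: 868 − 2(352.4) = 163.2
  M: 0 + 1(352.4) − 1(169.5) = 182.9
  U: 0 + 3(169.5) = 508.6

183 kmol/h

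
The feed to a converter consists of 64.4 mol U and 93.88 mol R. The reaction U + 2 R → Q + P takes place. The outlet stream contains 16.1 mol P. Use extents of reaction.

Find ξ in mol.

ξ = 16.1 mol

For P: n = n₀ + 1ξ → 16.1 = 0 + 1ξ, giving ξ = 16.1 mol.
Outlet amounts (n = n₀ + ν ξ):
  U: 64.4 − 1(16.1) = 48.3
  R: 93.88 − 2(16.1) = 61.68
  Q: 0 + 1(16.1) = 16.1
  P: 0 + 1(16.1) = 16.1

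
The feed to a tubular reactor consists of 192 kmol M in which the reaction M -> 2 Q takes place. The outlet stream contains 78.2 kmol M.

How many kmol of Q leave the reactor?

228 kmol

For M: n = n₀ − 1ξ → 78.2 = 192 − 1ξ, giving ξ = 113.8 kmol.
Outlet amounts (n = n₀ + ν ξ):
  M: 192 − 1(113.8) = 78.2
  Q: 0 + 2(113.8) = 227.6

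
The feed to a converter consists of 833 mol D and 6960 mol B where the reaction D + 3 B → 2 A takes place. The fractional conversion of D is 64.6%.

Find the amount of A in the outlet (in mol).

D reacted = 0.646 × 833 = 538.1 mol; ν_D = −1, so ξ = 538.1/1 = 538.1 mol.
Outlet amounts (n = n₀ + ν ξ):
  D: 833 − 1(538.1) = 294.9
  B: 6960 − 3(538.1) = 5346
  A: 0 + 2(538.1) = 1076

1080 mol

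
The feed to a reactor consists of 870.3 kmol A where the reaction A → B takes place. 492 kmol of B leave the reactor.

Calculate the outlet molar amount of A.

For B: n = n₀ + 1ξ → 492 = 0 + 1ξ, giving ξ = 492 kmol.
Outlet amounts (n = n₀ + ν ξ):
  A: 870.3 − 1(492) = 378.3
  B: 0 + 1(492) = 492

378 kmol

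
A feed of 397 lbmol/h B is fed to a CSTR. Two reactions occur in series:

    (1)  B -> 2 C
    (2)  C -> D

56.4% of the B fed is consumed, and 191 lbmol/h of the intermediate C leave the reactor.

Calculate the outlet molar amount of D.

257 lbmol/h

Conversion of B: B consumed = 1ξ₁ = 0.564 × 397 → ξ₁ = 223.9 lbmol/h.
C balance: n_C = 0 + 2ξ₁ − 1ξ₂ = 191 → ξ₂ = (2·223.9 − 191)/1 = 256.8 lbmol/h.
Outlet amounts (n = n₀ + Σ ν·ξ):
  B: 397 − 1(223.9) = 173.1
  C: 0 + 2(223.9) − 1(256.8) = 191
  D: 0 + 1(256.8) = 256.8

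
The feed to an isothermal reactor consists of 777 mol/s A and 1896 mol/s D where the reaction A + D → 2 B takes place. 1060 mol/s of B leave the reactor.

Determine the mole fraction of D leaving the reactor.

For B: n = n₀ + 2ξ → 1060 = 0 + 2ξ, giving ξ = 530 mol/s.
Outlet amounts (n = n₀ + ν ξ):
  A: 777 − 1(530) = 247
  D: 1896 − 1(530) = 1366
  B: 0 + 2(530) = 1060
Total out = 2673 mol/s; y_D = 1366 / 2673 = 0.511.

0.511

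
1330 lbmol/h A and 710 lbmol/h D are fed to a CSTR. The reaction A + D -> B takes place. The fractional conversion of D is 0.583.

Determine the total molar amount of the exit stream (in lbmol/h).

1630 lbmol/h

D reacted = 0.583 × 710 = 413.9 lbmol/h; ν_D = −1, so ξ = 413.9/1 = 413.9 lbmol/h.
Outlet amounts (n = n₀ + ν ξ):
  A: 1330 − 1(413.9) = 916.1
  D: 710 − 1(413.9) = 296.1
  B: 0 + 1(413.9) = 413.9
Total out = 916.1 + 296.1 + 413.9 = 1626 lbmol/h.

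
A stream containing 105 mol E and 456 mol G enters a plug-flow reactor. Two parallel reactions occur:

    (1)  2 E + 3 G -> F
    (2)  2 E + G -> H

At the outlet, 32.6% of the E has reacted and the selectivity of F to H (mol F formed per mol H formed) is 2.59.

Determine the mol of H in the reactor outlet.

Conversion of E: E consumed = 0.326 × 105 = 34.23 mol = 2ξ₁ + 2ξ₂.
Selectivity: 1ξ₁ / (1ξ₂) = 2.59 → ξ₁ = 2.59 ξ₂.
Substitute: (2·2.59 + 2) ξ₂ = 34.23 → ξ₂ = 4.767 mol, ξ₁ = 12.35 mol.
Outlet amounts (n = n₀ + Σ ν·ξ):
  E: 105 − 2(12.35) − 2(4.767) = 70.77
  G: 456 − 3(12.35) − 1(4.767) = 414.2
  F: 0 + 1(12.35) = 12.35
  H: 0 + 1(4.767) = 4.767

4.77 mol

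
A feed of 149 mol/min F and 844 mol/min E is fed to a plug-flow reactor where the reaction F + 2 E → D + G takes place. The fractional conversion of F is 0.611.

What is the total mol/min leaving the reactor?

902 mol/min

F reacted = 0.611 × 149 = 91.04 mol/min; ν_F = −1, so ξ = 91.04/1 = 91.04 mol/min.
Outlet amounts (n = n₀ + ν ξ):
  F: 149 − 1(91.04) = 57.96
  E: 844 − 2(91.04) = 661.9
  D: 0 + 1(91.04) = 91.04
  G: 0 + 1(91.04) = 91.04
Total out = 57.96 + 661.9 + 91.04 + 91.04 = 902 mol/min.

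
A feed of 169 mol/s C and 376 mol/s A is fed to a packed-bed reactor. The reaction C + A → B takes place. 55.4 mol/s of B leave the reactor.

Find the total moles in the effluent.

For B: n = n₀ + 1ξ → 55.4 = 0 + 1ξ, giving ξ = 55.4 mol/s.
Outlet amounts (n = n₀ + ν ξ):
  C: 169 − 1(55.4) = 113.6
  A: 376 − 1(55.4) = 320.6
  B: 0 + 1(55.4) = 55.4
Total out = 113.6 + 320.6 + 55.4 = 489.6 mol/s.

490 mol/s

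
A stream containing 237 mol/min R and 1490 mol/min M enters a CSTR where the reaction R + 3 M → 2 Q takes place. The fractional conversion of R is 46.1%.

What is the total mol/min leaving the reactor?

1510 mol/min

R reacted = 0.461 × 237 = 109.3 mol/min; ν_R = −1, so ξ = 109.3/1 = 109.3 mol/min.
Outlet amounts (n = n₀ + ν ξ):
  R: 237 − 1(109.3) = 127.7
  M: 1490 − 3(109.3) = 1162
  Q: 0 + 2(109.3) = 218.5
Total out = 127.7 + 1162 + 218.5 = 1508 mol/min.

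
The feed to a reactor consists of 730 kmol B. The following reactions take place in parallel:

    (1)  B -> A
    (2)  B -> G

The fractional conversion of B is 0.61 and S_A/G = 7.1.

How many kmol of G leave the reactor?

Conversion of B: B consumed = 0.61 × 730 = 445.3 kmol = 1ξ₁ + 1ξ₂.
Selectivity: 1ξ₁ / (1ξ₂) = 7.1 → ξ₁ = 7.1 ξ₂.
Substitute: (1·7.1 + 1) ξ₂ = 445.3 → ξ₂ = 54.98 kmol, ξ₁ = 390.3 kmol.
Outlet amounts (n = n₀ + Σ ν·ξ):
  B: 730 − 1(390.3) − 1(54.98) = 284.7
  A: 0 + 1(390.3) = 390.3
  G: 0 + 1(54.98) = 54.98

55 kmol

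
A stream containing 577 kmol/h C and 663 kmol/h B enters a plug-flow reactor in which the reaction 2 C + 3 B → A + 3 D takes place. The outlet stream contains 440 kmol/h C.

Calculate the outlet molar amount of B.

458 kmol/h

For C: n = n₀ − 2ξ → 440 = 577 − 2ξ, giving ξ = 68.5 kmol/h.
Outlet amounts (n = n₀ + ν ξ):
  C: 577 − 2(68.5) = 440
  B: 663 − 3(68.5) = 457.5
  A: 0 + 1(68.5) = 68.5
  D: 0 + 3(68.5) = 205.5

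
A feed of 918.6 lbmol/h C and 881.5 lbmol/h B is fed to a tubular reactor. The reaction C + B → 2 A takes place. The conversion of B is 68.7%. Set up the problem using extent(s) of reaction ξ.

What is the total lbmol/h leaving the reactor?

1800 lbmol/h

B reacted = 0.687 × 881.5 = 605.6 lbmol/h; ν_B = −1, so ξ = 605.6/1 = 605.6 lbmol/h.
Outlet amounts (n = n₀ + ν ξ):
  C: 918.6 − 1(605.6) = 313
  B: 881.5 − 1(605.6) = 275.9
  A: 0 + 2(605.6) = 1211
Total out = 313 + 275.9 + 1211 = 1800 lbmol/h.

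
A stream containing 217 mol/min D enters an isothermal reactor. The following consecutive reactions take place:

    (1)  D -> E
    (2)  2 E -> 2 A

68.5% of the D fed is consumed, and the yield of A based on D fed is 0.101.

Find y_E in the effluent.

0.584

Conversion of D: D consumed = 1ξ₁ = 0.685 × 217 → ξ₁ = 148.6 mol/min.
Yield of A: 2ξ₂ / 217 = 0.101 → ξ₂ = 10.96 mol/min.
Outlet amounts (n = n₀ + Σ ν·ξ):
  D: 217 − 1(148.6) = 68.35
  E: 0 + 1(148.6) − 2(10.96) = 126.7
  A: 0 + 2(10.96) = 21.92
Total out = 217 mol/min; y_E = 126.7 / 217 = 0.584.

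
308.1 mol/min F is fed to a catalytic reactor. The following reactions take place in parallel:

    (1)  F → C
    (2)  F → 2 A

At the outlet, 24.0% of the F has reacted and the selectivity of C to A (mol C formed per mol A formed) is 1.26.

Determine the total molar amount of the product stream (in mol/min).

Conversion of F: F consumed = 0.24 × 308.1 = 73.94 mol/min = 1ξ₁ + 1ξ₂.
Selectivity: 1ξ₁ / (2ξ₂) = 1.26 → ξ₁ = 2.52 ξ₂.
Substitute: (1·2.52 + 1) ξ₂ = 73.94 → ξ₂ = 21.01 mol/min, ξ₁ = 52.94 mol/min.
Outlet amounts (n = n₀ + Σ ν·ξ):
  F: 308.1 − 1(52.94) − 1(21.01) = 234.2
  C: 0 + 1(52.94) = 52.94
  A: 0 + 2(21.01) = 42.01
Total out = 234.2 + 52.94 + 42.01 = 329.1 mol/min.

329 mol/min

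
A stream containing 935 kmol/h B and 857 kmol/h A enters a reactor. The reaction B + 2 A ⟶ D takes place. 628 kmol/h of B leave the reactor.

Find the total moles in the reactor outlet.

1180 kmol/h

For B: n = n₀ − 1ξ → 628 = 935 − 1ξ, giving ξ = 307 kmol/h.
Outlet amounts (n = n₀ + ν ξ):
  B: 935 − 1(307) = 628
  A: 857 − 2(307) = 243
  D: 0 + 1(307) = 307
Total out = 628 + 243 + 307 = 1178 kmol/h.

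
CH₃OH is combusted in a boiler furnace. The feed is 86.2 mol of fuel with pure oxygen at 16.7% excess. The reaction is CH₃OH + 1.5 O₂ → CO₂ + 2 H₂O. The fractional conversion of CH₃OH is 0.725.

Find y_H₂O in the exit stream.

0.466

Stoichiometric O₂ = 1.5 × 86.2 = 129.3 mol; O₂ fed = 129.3 × 1.167 = 150.9 mol.
Fuel reacted = 0.725 × 86.2 → ξ = 62.49 mol.
Outlet (n = n₀ + ν ξ):
  CH₃OH: 86.2 − 1(62.49) = 23.71
  O₂: 150.9 − 1.5(62.49) = 57.15
  CO₂: 0 + 1(62.49) = 62.49
  H₂O: 0 + 2(62.49) = 125
Total out = 268.3 mol; y_H₂O = 125 / 268.3 = 0.4658.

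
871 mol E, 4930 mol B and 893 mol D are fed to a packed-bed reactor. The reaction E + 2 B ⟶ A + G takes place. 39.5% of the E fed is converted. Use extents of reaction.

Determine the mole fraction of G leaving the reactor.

E reacted = 0.395 × 871 = 344 mol; ν_E = −1, so ξ = 344/1 = 344 mol.
Outlet amounts (n = n₀ + ν ξ):
  E: 871 − 1(344) = 527
  B: 4930 − 2(344) = 4242
  A: 0 + 1(344) = 344
  G: 0 + 1(344) = 344
  D: 893 (inert)
Total out = 6350 mol; y_G = 344 / 6350 = 0.05418.

0.0542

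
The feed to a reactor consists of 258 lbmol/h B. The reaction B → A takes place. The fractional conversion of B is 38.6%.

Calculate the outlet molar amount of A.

B reacted = 0.386 × 258 = 99.59 lbmol/h; ν_B = −1, so ξ = 99.59/1 = 99.59 lbmol/h.
Outlet amounts (n = n₀ + ν ξ):
  B: 258 − 1(99.59) = 158.4
  A: 0 + 1(99.59) = 99.59

99.6 lbmol/h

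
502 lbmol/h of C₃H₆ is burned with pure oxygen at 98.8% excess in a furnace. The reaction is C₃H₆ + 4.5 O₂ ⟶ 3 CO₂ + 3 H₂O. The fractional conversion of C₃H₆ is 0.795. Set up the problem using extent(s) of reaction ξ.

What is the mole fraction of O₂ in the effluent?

Stoichiometric O₂ = 4.5 × 502 = 2259 lbmol/h; O₂ fed = 2259 × 1.988 = 4491 lbmol/h.
Fuel reacted = 0.795 × 502 → ξ = 399.1 lbmol/h.
Outlet (n = n₀ + ν ξ):
  C₃H₆: 502 − 1(399.1) = 102.9
  O₂: 4491 − 4.5(399.1) = 2695
  CO₂: 0 + 3(399.1) = 1197
  H₂O: 0 + 3(399.1) = 1197
Total out = 5192 lbmol/h; y_O₂ = 2695 / 5192 = 0.519.

0.519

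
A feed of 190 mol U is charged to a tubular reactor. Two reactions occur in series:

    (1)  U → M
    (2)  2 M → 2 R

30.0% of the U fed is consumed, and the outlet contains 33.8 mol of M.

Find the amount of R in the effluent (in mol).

23.2 mol

Conversion of U: U consumed = 1ξ₁ = 0.3 × 190 → ξ₁ = 57 mol.
M balance: n_M = 0 + 1ξ₁ − 2ξ₂ = 33.8 → ξ₂ = (1·57 − 33.8)/2 = 11.6 mol.
Outlet amounts (n = n₀ + Σ ν·ξ):
  U: 190 − 1(57) = 133
  M: 0 + 1(57) − 2(11.6) = 33.8
  R: 0 + 2(11.6) = 23.2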